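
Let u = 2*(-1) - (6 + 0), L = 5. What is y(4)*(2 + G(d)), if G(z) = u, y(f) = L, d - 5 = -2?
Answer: -30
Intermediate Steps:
d = 3 (d = 5 - 2 = 3)
y(f) = 5
u = -8 (u = -2 - 1*6 = -2 - 6 = -8)
G(z) = -8
y(4)*(2 + G(d)) = 5*(2 - 8) = 5*(-6) = -30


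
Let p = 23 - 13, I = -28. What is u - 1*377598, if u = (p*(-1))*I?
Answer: -377318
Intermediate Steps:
p = 10
u = 280 (u = (10*(-1))*(-28) = -10*(-28) = 280)
u - 1*377598 = 280 - 1*377598 = 280 - 377598 = -377318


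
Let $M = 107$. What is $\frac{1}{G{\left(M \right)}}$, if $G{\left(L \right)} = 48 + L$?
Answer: $\frac{1}{155} \approx 0.0064516$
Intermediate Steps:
$\frac{1}{G{\left(M \right)}} = \frac{1}{48 + 107} = \frac{1}{155}$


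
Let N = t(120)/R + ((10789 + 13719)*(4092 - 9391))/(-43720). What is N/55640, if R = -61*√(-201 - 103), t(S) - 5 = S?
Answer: 32466973/608145200 + 25*I*√19/51589408 ≈ 0.053387 + 2.1123e-6*I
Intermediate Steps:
t(S) = 5 + S
R = -244*I*√19 ≈ -1063.6*I
N = 32466973/10930 + 125*I*√19/4636 (N = (5 + 120)/((-244*I*√19)) + ((10789 + 13719)*(4092 - 9391))/(-43720) = 125*(I*√19/4636) + (24508*(-5299))*(-1/43720) = 125*I*√19/4636 - 129867892*(-1/43720) = 125*I*√19/4636 + 32466973/10930 = 32466973/10930 + 125*I*√19/4636 ≈ 2970.4 + 0.11753*I)
N/55640 = (32466973/10930 + 125*I*√19/4636)/55640 = (32466973/10930 + 125*I*√19/4636)*(1/55640) = 32466973/608145200 + 25*I*√19/51589408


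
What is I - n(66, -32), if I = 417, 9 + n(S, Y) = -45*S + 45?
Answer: 3351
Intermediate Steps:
n(S, Y) = 36 - 45*S (n(S, Y) = -9 + (-45*S + 45) = -9 + (45 - 45*S) = 36 - 45*S)
I - n(66, -32) = 417 - (36 - 45*66) = 417 - (36 - 2970) = 417 - 1*(-2934) = 417 + 2934 = 3351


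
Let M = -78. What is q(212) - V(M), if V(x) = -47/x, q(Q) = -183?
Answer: -14321/78 ≈ -183.60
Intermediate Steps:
q(212) - V(M) = -183 - (-47)/(-78) = -183 - (-47)*(-1)/78 = -183 - 1*47/78 = -183 - 47/78 = -14321/78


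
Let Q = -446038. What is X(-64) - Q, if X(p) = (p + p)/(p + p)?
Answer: 446039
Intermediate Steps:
X(p) = 1 (X(p) = (2*p)/((2*p)) = (2*p)*(1/(2*p)) = 1)
X(-64) - Q = 1 - 1*(-446038) = 1 + 446038 = 446039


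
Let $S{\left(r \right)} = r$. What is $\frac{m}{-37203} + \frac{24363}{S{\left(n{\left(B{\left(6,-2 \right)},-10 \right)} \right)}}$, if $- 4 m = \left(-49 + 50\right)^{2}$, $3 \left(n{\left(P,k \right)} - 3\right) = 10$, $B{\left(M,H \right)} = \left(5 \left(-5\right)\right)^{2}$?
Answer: $\frac{10876520287}{2827428} \approx 3846.8$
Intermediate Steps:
$B{\left(M,H \right)} = 625$ ($B{\left(M,H \right)} = \left(-25\right)^{2} = 625$)
$n{\left(P,k \right)} = \frac{19}{3}$ ($n{\left(P,k \right)} = 3 + \frac{1}{3} \cdot 10 = 3 + \frac{10}{3} = \frac{19}{3}$)
$m = - \frac{1}{4}$ ($m = - \frac{\left(-49 + 50\right)^{2}}{4} = - \frac{1^{2}}{4} = \left(- \frac{1}{4}\right) 1 = - \frac{1}{4} \approx -0.25$)
$\frac{m}{-37203} + \frac{24363}{S{\left(n{\left(B{\left(6,-2 \right)},-10 \right)} \right)}} = - \frac{1}{4 \left(-37203\right)} + \frac{24363}{\frac{19}{3}} = \left(- \frac{1}{4}\right) \left(- \frac{1}{37203}\right) + 24363 \cdot \frac{3}{19} = \frac{1}{148812} + \frac{73089}{19} = \frac{10876520287}{2827428}$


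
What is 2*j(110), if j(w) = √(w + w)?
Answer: 4*√55 ≈ 29.665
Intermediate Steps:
j(w) = √2*√w (j(w) = √(2*w) = √2*√w)
2*j(110) = 2*(√2*√110) = 2*(2*√55) = 4*√55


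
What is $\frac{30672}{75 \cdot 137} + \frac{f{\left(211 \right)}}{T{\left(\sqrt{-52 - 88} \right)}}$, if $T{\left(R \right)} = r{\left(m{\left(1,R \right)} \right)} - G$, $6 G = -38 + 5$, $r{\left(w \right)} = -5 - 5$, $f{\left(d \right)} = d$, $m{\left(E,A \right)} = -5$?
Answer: $- \frac{1353334}{30825} \approx -43.904$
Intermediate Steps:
$r{\left(w \right)} = -10$ ($r{\left(w \right)} = -5 - 5 = -10$)
$G = - \frac{11}{2}$ ($G = \frac{-38 + 5}{6} = \frac{1}{6} \left(-33\right) = - \frac{11}{2} \approx -5.5$)
$T{\left(R \right)} = - \frac{9}{2}$ ($T{\left(R \right)} = -10 - - \frac{11}{2} = -10 + \frac{11}{2} = - \frac{9}{2}$)
$\frac{30672}{75 \cdot 137} + \frac{f{\left(211 \right)}}{T{\left(\sqrt{-52 - 88} \right)}} = \frac{30672}{75 \cdot 137} + \frac{211}{- \frac{9}{2}} = \frac{30672}{10275} + 211 \left(- \frac{2}{9}\right) = 30672 \cdot \frac{1}{10275} - \frac{422}{9} = \frac{10224}{3425} - \frac{422}{9} = - \frac{1353334}{30825}$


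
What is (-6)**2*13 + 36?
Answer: 504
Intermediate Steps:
(-6)**2*13 + 36 = 36*13 + 36 = 468 + 36 = 504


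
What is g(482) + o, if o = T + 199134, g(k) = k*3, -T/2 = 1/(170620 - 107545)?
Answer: 12651583498/63075 ≈ 2.0058e+5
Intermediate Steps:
T = -2/63075 (T = -2/(170620 - 107545) = -2/63075 ≈ -3.1708e-5)
g(k) = 3*k
o = 12560377048/63075 (o = -2/63075 + 199134 = 12560377048/63075 ≈ 1.9913e+5)
g(482) + o = 3*482 + 12560377048/63075 = 1446 + 12560377048/63075 = 12651583498/63075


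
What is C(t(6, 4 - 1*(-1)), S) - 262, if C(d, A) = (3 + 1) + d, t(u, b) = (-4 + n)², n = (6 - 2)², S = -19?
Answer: -114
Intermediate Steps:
n = 16 (n = 4² = 16)
t(u, b) = 144 (t(u, b) = (-4 + 16)² = 12² = 144)
C(d, A) = 4 + d
C(t(6, 4 - 1*(-1)), S) - 262 = (4 + 144) - 262 = 148 - 262 = -114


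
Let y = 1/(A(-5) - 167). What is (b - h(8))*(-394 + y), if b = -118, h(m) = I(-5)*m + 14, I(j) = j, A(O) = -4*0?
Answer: 6053508/167 ≈ 36249.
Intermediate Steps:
A(O) = 0
h(m) = 14 - 5*m (h(m) = -5*m + 14 = 14 - 5*m)
y = -1/167 (y = 1/(0 - 167) = 1/(-167) = -1/167 ≈ -0.0059880)
(b - h(8))*(-394 + y) = (-118 - (14 - 5*8))*(-394 - 1/167) = (-118 - (14 - 40))*(-65799/167) = (-118 - 1*(-26))*(-65799/167) = (-118 + 26)*(-65799/167) = -92*(-65799/167) = 6053508/167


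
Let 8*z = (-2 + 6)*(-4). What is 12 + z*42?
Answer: -72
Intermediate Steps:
z = -2 (z = ((-2 + 6)*(-4))/8 = (4*(-4))/8 = (⅛)*(-16) = -2)
12 + z*42 = 12 - 2*42 = 12 - 84 = -72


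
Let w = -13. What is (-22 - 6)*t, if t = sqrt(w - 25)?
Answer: -28*I*sqrt(38) ≈ -172.6*I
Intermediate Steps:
t = I*sqrt(38) (t = sqrt(-13 - 25) = sqrt(-38) = I*sqrt(38) ≈ 6.1644*I)
(-22 - 6)*t = (-22 - 6)*(I*sqrt(38)) = -28*I*sqrt(38)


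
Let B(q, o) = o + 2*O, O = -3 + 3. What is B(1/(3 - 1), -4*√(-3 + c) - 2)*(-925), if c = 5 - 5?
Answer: 1850 + 3700*I*√3 ≈ 1850.0 + 6408.6*I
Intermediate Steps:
O = 0
c = 0
B(q, o) = o (B(q, o) = o + 2*0 = o + 0 = o)
B(1/(3 - 1), -4*√(-3 + c) - 2)*(-925) = (-4*√(-3 + 0) - 2)*(-925) = (-4*I*√3 - 2)*(-925) = (-2 - 4*I*√3)*(-925) = 1850 + 3700*I*√3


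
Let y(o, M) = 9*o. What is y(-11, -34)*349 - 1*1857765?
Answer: -1892316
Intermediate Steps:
y(-11, -34)*349 - 1*1857765 = (9*(-11))*349 - 1*1857765 = -99*349 - 1857765 = -34551 - 1857765 = -1892316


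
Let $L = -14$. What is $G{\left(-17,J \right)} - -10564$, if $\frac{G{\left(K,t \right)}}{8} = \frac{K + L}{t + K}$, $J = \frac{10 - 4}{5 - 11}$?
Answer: $\frac{95200}{9} \approx 10578.0$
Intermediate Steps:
$J = -1$ ($J = \frac{6}{-6} = 6 \left(- \frac{1}{6}\right) = -1$)
$G{\left(K,t \right)} = \frac{8 \left(-14 + K\right)}{K + t}$ ($G{\left(K,t \right)} = 8 \frac{K - 14}{t + K} = 8 \frac{-14 + K}{K + t} = \frac{8 \left(-14 + K\right)}{K + t}$)
$G{\left(-17,J \right)} - -10564 = \frac{8 \left(-14 - 17\right)}{-17 - 1} - -10564 = 8 \frac{1}{-18} \left(-31\right) + 10564 = 8 \left(- \frac{1}{18}\right) \left(-31\right) + 10564 = \frac{124}{9} + 10564 = \frac{95200}{9}$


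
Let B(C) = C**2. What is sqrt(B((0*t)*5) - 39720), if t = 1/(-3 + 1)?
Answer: 2*I*sqrt(9930) ≈ 199.3*I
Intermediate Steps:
t = -1/2 (t = 1/(-2) = -1/2 ≈ -0.50000)
sqrt(B((0*t)*5) - 39720) = sqrt(((0*(-1/2))*5)**2 - 39720) = sqrt((0*5)**2 - 39720) = sqrt(0**2 - 39720) = sqrt(0 - 39720) = sqrt(-39720) = 2*I*sqrt(9930)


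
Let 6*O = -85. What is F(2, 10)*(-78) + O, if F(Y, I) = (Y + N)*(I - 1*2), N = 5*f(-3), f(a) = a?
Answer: 48587/6 ≈ 8097.8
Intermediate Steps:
O = -85/6 (O = (1/6)*(-85) = -85/6 ≈ -14.167)
N = -15 (N = 5*(-3) = -15)
F(Y, I) = (-15 + Y)*(-2 + I) (F(Y, I) = (Y - 15)*(I - 1*2) = (-15 + Y)*(I - 2) = (-15 + Y)*(-2 + I))
F(2, 10)*(-78) + O = (30 - 15*10 - 2*2 + 10*2)*(-78) - 85/6 = (30 - 150 - 4 + 20)*(-78) - 85/6 = -104*(-78) - 85/6 = 8112 - 85/6 = 48587/6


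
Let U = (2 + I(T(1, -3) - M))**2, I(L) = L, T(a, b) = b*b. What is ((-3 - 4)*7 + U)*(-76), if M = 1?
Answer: -3876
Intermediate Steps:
T(a, b) = b**2
U = 100 (U = (2 + ((-3)**2 - 1*1))**2 = (2 + (9 - 1))**2 = (2 + 8)**2 = 10**2 = 100)
((-3 - 4)*7 + U)*(-76) = ((-3 - 4)*7 + 100)*(-76) = (-7*7 + 100)*(-76) = (-49 + 100)*(-76) = 51*(-76) = -3876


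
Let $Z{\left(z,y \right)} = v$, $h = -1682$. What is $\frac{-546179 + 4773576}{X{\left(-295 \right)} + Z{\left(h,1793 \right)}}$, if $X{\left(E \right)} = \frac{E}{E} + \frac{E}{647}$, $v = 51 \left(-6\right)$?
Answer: $- \frac{2735125859}{197630} \approx -13840.0$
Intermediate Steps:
$v = -306$
$X{\left(E \right)} = 1 + \frac{E}{647}$ ($X{\left(E \right)} = 1 + E \frac{1}{647} = 1 + \frac{E}{647}$)
$Z{\left(z,y \right)} = -306$
$\frac{-546179 + 4773576}{X{\left(-295 \right)} + Z{\left(h,1793 \right)}} = \frac{-546179 + 4773576}{\left(1 + \frac{1}{647} \left(-295\right)\right) - 306} = \frac{4227397}{\left(1 - \frac{295}{647}\right) - 306} = \frac{4227397}{\frac{352}{647} - 306} = \frac{4227397}{- \frac{197630}{647}} = 4227397 \left(- \frac{647}{197630}\right) = - \frac{2735125859}{197630}$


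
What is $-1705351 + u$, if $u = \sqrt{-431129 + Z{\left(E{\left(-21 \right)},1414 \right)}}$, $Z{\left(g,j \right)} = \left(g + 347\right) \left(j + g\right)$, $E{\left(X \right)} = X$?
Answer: $-1705351 + \sqrt{22989} \approx -1.7052 \cdot 10^{6}$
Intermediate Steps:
$Z{\left(g,j \right)} = \left(347 + g\right) \left(g + j\right)$
$u = \sqrt{22989}$ ($u = \sqrt{-431129 + \left(\left(-21\right)^{2} + 347 \left(-21\right) + 347 \cdot 1414 - 29694\right)} = \sqrt{-431129 + \left(441 - 7287 + 490658 - 29694\right)} = \sqrt{-431129 + 454118} = \sqrt{22989} \approx 151.62$)
$-1705351 + u = -1705351 + \sqrt{22989}$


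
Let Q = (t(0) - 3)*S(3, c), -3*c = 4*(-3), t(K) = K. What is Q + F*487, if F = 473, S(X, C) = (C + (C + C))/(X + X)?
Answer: 230345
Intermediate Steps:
c = 4 (c = -4*(-3)/3 = -1/3*(-12) = 4)
S(X, C) = 3*C/(2*X) (S(X, C) = (C + 2*C)/((2*X)) = (3*C)*(1/(2*X)) = 3*C/(2*X))
Q = -6 (Q = (0 - 3)*((3/2)*4/3) = -9*4/(2*3) = -3*2 = -6)
Q + F*487 = -6 + 473*487 = -6 + 230351 = 230345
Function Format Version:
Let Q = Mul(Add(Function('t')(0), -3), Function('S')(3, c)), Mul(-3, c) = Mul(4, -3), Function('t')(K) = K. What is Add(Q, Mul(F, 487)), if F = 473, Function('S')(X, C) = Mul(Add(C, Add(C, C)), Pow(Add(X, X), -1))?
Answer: 230345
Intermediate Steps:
c = 4 (c = Mul(Rational(-1, 3), Mul(4, -3)) = Mul(Rational(-1, 3), -12) = 4)
Function('S')(X, C) = Mul(Rational(3, 2), C, Pow(X, -1)) (Function('S')(X, C) = Mul(Add(C, Mul(2, C)), Pow(Mul(2, X), -1)) = Mul(Mul(3, C), Mul(Rational(1, 2), Pow(X, -1))) = Mul(Rational(3, 2), C, Pow(X, -1)))
Q = -6 (Q = Mul(Add(0, -3), Mul(Rational(3, 2), 4, Pow(3, -1))) = Mul(-3, Mul(Rational(3, 2), 4, Rational(1, 3))) = Mul(-3, 2) = -6)
Add(Q, Mul(F, 487)) = Add(-6, Mul(473, 487)) = Add(-6, 230351) = 230345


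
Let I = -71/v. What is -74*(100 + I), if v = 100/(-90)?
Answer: -60643/5 ≈ -12129.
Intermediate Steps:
v = -10/9 (v = 100*(-1/90) = -10/9 ≈ -1.1111)
I = 639/10 (I = -71/(-10/9) = -71*(-9/10) = 639/10 ≈ 63.900)
-74*(100 + I) = -74*(100 + 639/10) = -74*1639/10 = -60643/5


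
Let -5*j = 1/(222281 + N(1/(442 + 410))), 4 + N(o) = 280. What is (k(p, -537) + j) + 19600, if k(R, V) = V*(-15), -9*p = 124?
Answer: 30774069174/1112785 ≈ 27655.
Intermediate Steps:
N(o) = 276 (N(o) = -4 + 280 = 276)
p = -124/9 (p = -1/9*124 = -124/9 ≈ -13.778)
j = -1/1112785 (j = -1/(5*(222281 + 276)) = -1/5/222557 = -1/5*1/222557 = -1/1112785 ≈ -8.9865e-7)
k(R, V) = -15*V
(k(p, -537) + j) + 19600 = (-15*(-537) - 1/1112785) + 19600 = (8055 - 1/1112785) + 19600 = 8963483174/1112785 + 19600 = 30774069174/1112785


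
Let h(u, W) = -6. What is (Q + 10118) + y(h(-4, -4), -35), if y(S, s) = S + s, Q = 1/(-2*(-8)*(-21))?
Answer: 3385871/336 ≈ 10077.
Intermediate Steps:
Q = -1/336 (Q = 1/(16*(-21)) = 1/(-336) = -1/336 ≈ -0.0029762)
(Q + 10118) + y(h(-4, -4), -35) = (-1/336 + 10118) + (-6 - 35) = 3399647/336 - 41 = 3385871/336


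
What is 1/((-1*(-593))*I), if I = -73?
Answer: -1/43289 ≈ -2.3101e-5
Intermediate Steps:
1/((-1*(-593))*I) = 1/(-1*(-593)*(-73)) = 1/(593*(-73)) = 1/(-43289) = -1/43289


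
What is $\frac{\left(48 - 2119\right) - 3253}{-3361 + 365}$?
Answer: $\frac{1331}{749} \approx 1.777$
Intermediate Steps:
$\frac{\left(48 - 2119\right) - 3253}{-3361 + 365} = \frac{\left(48 - 2119\right) - 3253}{-2996} = \left(-2071 - 3253\right) \left(- \frac{1}{2996}\right) = \left(-5324\right) \left(- \frac{1}{2996}\right) = \frac{1331}{749}$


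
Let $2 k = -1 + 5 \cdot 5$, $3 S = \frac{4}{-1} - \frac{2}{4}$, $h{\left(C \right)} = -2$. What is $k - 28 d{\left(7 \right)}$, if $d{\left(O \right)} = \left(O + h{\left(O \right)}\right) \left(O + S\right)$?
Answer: $-758$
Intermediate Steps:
$S = - \frac{3}{2}$ ($S = \frac{\frac{4}{-1} - \frac{2}{4}}{3} = \frac{4 \left(-1\right) - \frac{1}{2}}{3} = \frac{-4 - \frac{1}{2}}{3} = \frac{1}{3} \left(- \frac{9}{2}\right) = - \frac{3}{2} \approx -1.5$)
$k = 12$ ($k = \frac{-1 + 5 \cdot 5}{2} = \frac{-1 + 25}{2} = \frac{1}{2} \cdot 24 = 12$)
$d{\left(O \right)} = \left(-2 + O\right) \left(- \frac{3}{2} + O\right)$ ($d{\left(O \right)} = \left(O - 2\right) \left(O - \frac{3}{2}\right) = \left(-2 + O\right) \left(- \frac{3}{2} + O\right)$)
$k - 28 d{\left(7 \right)} = 12 - 28 \left(3 + 7^{2} - \frac{49}{2}\right) = 12 - 28 \left(3 + 49 - \frac{49}{2}\right) = 12 - 770 = -758$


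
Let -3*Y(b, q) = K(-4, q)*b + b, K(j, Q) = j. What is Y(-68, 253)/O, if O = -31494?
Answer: 34/15747 ≈ 0.0021591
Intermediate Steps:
Y(b, q) = b (Y(b, q) = -(-4*b + b)/3 = -(-1)*b = b)
Y(-68, 253)/O = -68/(-31494) = -68*(-1/31494) = 34/15747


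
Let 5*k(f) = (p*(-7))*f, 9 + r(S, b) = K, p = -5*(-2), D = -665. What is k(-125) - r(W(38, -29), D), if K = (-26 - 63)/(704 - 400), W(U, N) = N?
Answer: 534825/304 ≈ 1759.3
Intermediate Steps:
p = 10
K = -89/304 ≈ -0.29276
r(S, b) = -2825/304 (r(S, b) = -9 - 89/304 = -2825/304)
k(f) = -14*f (k(f) = ((10*(-7))*f)/5 = (-70*f)/5 = -14*f)
k(-125) - r(W(38, -29), D) = -14*(-125) - 1*(-2825/304) = 1750 + 2825/304 = 534825/304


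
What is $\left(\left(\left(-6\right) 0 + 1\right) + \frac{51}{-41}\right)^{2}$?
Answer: $\frac{100}{1681} \approx 0.059488$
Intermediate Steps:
$\left(\left(\left(-6\right) 0 + 1\right) + \frac{51}{-41}\right)^{2} = \left(\left(0 + 1\right) + 51 \left(- \frac{1}{41}\right)\right)^{2} = \left(1 - \frac{51}{41}\right)^{2} = \left(- \frac{10}{41}\right)^{2} = \frac{100}{1681}$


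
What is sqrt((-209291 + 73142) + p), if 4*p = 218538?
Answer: I*sqrt(326058)/2 ≈ 285.51*I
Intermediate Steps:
p = 109269/2 (p = (1/4)*218538 = 109269/2 ≈ 54635.)
sqrt((-209291 + 73142) + p) = sqrt((-209291 + 73142) + 109269/2) = sqrt(-136149 + 109269/2) = sqrt(-163029/2) = I*sqrt(326058)/2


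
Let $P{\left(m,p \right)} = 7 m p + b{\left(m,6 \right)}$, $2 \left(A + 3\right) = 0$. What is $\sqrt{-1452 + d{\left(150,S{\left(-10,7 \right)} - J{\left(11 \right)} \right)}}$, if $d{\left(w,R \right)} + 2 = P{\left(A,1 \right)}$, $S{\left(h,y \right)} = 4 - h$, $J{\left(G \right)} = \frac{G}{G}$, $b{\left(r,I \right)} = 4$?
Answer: $i \sqrt{1471} \approx 38.354 i$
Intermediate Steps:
$J{\left(G \right)} = 1$
$A = -3$ ($A = -3 + \frac{1}{2} \cdot 0 = -3 + 0 = -3$)
$P{\left(m,p \right)} = 4 + 7 m p$ ($P{\left(m,p \right)} = 7 m p + 4 = 4 + 7 m p$)
$d{\left(w,R \right)} = -19$ ($d{\left(w,R \right)} = -2 + \left(4 + 7 \left(-3\right) 1\right) = -2 + \left(4 - 21\right) = -2 - 17 = -19$)
$\sqrt{-1452 + d{\left(150,S{\left(-10,7 \right)} - J{\left(11 \right)} \right)}} = \sqrt{-1452 - 19} = \sqrt{-1471} = i \sqrt{1471}$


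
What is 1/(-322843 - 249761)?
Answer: -1/572604 ≈ -1.7464e-6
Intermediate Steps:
1/(-322843 - 249761) = 1/(-572604) = -1/572604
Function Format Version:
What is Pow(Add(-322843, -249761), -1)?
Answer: Rational(-1, 572604) ≈ -1.7464e-6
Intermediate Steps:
Pow(Add(-322843, -249761), -1) = Pow(-572604, -1) = Rational(-1, 572604)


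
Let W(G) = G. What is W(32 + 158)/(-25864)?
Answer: -95/12932 ≈ -0.0073461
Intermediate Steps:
W(32 + 158)/(-25864) = (32 + 158)/(-25864) = 190*(-1/25864) = -95/12932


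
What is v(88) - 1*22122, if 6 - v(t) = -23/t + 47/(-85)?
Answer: -165421589/7480 ≈ -22115.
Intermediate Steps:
v(t) = 557/85 + 23/t (v(t) = 6 - (-23/t + 47/(-85)) = 6 - (-23/t + 47*(-1/85)) = 6 - (-23/t - 47/85) = 6 - (-47/85 - 23/t) = 6 + (47/85 + 23/t) = 557/85 + 23/t)
v(88) - 1*22122 = (557/85 + 23/88) - 1*22122 = (557/85 + 23*(1/88)) - 22122 = (557/85 + 23/88) - 22122 = 50971/7480 - 22122 = -165421589/7480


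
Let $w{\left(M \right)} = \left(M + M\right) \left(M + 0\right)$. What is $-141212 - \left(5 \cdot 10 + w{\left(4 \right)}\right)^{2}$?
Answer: $-147936$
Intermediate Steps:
$w{\left(M \right)} = 2 M^{2}$ ($w{\left(M \right)} = 2 M M = 2 M^{2}$)
$-141212 - \left(5 \cdot 10 + w{\left(4 \right)}\right)^{2} = -141212 - \left(5 \cdot 10 + 2 \cdot 4^{2}\right)^{2} = -141212 - \left(50 + 2 \cdot 16\right)^{2} = -141212 - \left(50 + 32\right)^{2} = -141212 - 82^{2} = -141212 - 6724 = -147936$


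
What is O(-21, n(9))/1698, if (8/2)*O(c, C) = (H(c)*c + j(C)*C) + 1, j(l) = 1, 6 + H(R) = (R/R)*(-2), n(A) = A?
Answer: 89/3396 ≈ 0.026207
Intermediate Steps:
H(R) = -8 (H(R) = -6 + (R/R)*(-2) = -6 + 1*(-2) = -6 - 2 = -8)
O(c, C) = ¼ - 2*c + C/4 (O(c, C) = ((-8*c + 1*C) + 1)/4 = ((-8*c + C) + 1)/4 = ((C - 8*c) + 1)/4 = (1 + C - 8*c)/4 = ¼ - 2*c + C/4)
O(-21, n(9))/1698 = (¼ - 2*(-21) + (¼)*9)/1698 = (¼ + 42 + 9/4)*(1/1698) = (89/2)*(1/1698) = 89/3396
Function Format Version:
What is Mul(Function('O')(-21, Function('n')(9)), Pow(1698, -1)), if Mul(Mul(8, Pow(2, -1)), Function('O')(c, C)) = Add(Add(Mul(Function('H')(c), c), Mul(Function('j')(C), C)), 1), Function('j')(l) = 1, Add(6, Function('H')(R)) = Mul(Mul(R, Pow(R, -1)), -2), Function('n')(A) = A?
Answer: Rational(89, 3396) ≈ 0.026207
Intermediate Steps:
Function('H')(R) = -8 (Function('H')(R) = Add(-6, Mul(Mul(R, Pow(R, -1)), -2)) = Add(-6, Mul(1, -2)) = Add(-6, -2) = -8)
Function('O')(c, C) = Add(Rational(1, 4), Mul(-2, c), Mul(Rational(1, 4), C)) (Function('O')(c, C) = Mul(Rational(1, 4), Add(Add(Mul(-8, c), Mul(1, C)), 1)) = Mul(Rational(1, 4), Add(Add(Mul(-8, c), C), 1)) = Mul(Rational(1, 4), Add(Add(C, Mul(-8, c)), 1)) = Mul(Rational(1, 4), Add(1, C, Mul(-8, c))) = Add(Rational(1, 4), Mul(-2, c), Mul(Rational(1, 4), C)))
Mul(Function('O')(-21, Function('n')(9)), Pow(1698, -1)) = Mul(Add(Rational(1, 4), Mul(-2, -21), Mul(Rational(1, 4), 9)), Pow(1698, -1)) = Mul(Add(Rational(1, 4), 42, Rational(9, 4)), Rational(1, 1698)) = Mul(Rational(89, 2), Rational(1, 1698)) = Rational(89, 3396)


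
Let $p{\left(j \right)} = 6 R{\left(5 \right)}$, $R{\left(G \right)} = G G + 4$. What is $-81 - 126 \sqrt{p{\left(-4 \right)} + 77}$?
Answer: $-81 - 126 \sqrt{251} \approx -2077.2$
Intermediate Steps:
$R{\left(G \right)} = 4 + G^{2}$ ($R{\left(G \right)} = G^{2} + 4 = 4 + G^{2}$)
$p{\left(j \right)} = 174$ ($p{\left(j \right)} = 6 \left(4 + 5^{2}\right) = 6 \left(4 + 25\right) = 6 \cdot 29 = 174$)
$-81 - 126 \sqrt{p{\left(-4 \right)} + 77} = -81 - 126 \sqrt{174 + 77} = -81 - 126 \sqrt{251}$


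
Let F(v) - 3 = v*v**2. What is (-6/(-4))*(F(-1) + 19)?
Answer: 63/2 ≈ 31.500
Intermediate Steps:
F(v) = 3 + v**3 (F(v) = 3 + v*v**2 = 3 + v**3)
(-6/(-4))*(F(-1) + 19) = (-6/(-4))*((3 + (-1)**3) + 19) = (-6*(-1/4))*((3 - 1) + 19) = 3*(2 + 19)/2 = (3/2)*21 = 63/2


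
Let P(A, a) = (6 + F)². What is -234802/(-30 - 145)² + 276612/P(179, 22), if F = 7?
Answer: 8431560962/5175625 ≈ 1629.1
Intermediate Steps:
P(A, a) = 169 (P(A, a) = (6 + 7)² = 13² = 169)
-234802/(-30 - 145)² + 276612/P(179, 22) = -234802/(-30 - 145)² + 276612/169 = -234802/((-175)²) + 276612*(1/169) = -234802/30625 + 276612/169 = 8431560962/5175625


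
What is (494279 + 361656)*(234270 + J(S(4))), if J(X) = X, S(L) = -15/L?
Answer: 802066730775/4 ≈ 2.0052e+11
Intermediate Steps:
(494279 + 361656)*(234270 + J(S(4))) = (494279 + 361656)*(234270 - 15/4) = 855935*(234270 - 15*¼) = 855935*(234270 - 15/4) = 855935*(937065/4) = 802066730775/4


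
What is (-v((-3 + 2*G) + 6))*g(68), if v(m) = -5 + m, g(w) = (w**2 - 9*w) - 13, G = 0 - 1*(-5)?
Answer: -31992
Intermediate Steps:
G = 5 (G = 0 + 5 = 5)
g(w) = -13 + w**2 - 9*w
(-v((-3 + 2*G) + 6))*g(68) = (-(-5 + ((-3 + 2*5) + 6)))*(-13 + 68**2 - 9*68) = (-(-5 + ((-3 + 10) + 6)))*(-13 + 4624 - 612) = -(-5 + (7 + 6))*3999 = -(-5 + 13)*3999 = -1*8*3999 = -8*3999 = -31992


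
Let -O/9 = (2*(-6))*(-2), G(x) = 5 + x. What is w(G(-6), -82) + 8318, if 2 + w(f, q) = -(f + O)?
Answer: 8533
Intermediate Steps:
O = -216 (O = -9*2*(-6)*(-2) = -(-108)*(-2) = -9*24 = -216)
w(f, q) = 214 - f (w(f, q) = -2 - (f - 216) = -2 - (-216 + f) = -2 + (216 - f) = 214 - f)
w(G(-6), -82) + 8318 = (214 - (5 - 6)) + 8318 = (214 - 1*(-1)) + 8318 = (214 + 1) + 8318 = 215 + 8318 = 8533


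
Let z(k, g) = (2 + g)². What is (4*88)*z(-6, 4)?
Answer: 12672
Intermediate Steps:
(4*88)*z(-6, 4) = (4*88)*(2 + 4)² = 352*6² = 352*36 = 12672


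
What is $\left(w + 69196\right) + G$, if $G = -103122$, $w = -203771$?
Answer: $-237697$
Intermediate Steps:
$\left(w + 69196\right) + G = \left(-203771 + 69196\right) - 103122 = -134575 - 103122 = -237697$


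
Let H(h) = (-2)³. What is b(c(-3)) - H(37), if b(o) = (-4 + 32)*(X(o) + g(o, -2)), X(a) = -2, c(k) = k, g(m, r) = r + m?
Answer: -188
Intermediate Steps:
g(m, r) = m + r
b(o) = -112 + 28*o (b(o) = (-4 + 32)*(-2 + (o - 2)) = 28*(-2 + (-2 + o)) = 28*(-4 + o) = -112 + 28*o)
H(h) = -8
b(c(-3)) - H(37) = (-112 + 28*(-3)) - 1*(-8) = (-112 - 84) + 8 = -196 + 8 = -188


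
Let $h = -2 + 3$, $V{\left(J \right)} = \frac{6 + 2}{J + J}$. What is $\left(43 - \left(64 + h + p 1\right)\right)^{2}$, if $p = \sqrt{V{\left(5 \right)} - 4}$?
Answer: $\frac{2404}{5} + \frac{176 i \sqrt{5}}{5} \approx 480.8 + 78.71 i$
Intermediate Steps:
$V{\left(J \right)} = \frac{4}{J}$ ($V{\left(J \right)} = \frac{8}{2 J} = 8 \frac{1}{2 J} = \frac{4}{J}$)
$p = \frac{4 i \sqrt{5}}{5}$ ($p = \sqrt{\frac{4}{5} - 4} = \sqrt{- \frac{16}{5}} = \frac{4 i \sqrt{5}}{5} \approx 1.7889 i$)
$h = 1$
$\left(43 - \left(64 + h + p 1\right)\right)^{2} = \left(43 - \left(65 + \frac{4 i \sqrt{5}}{5} \cdot 1\right)\right)^{2} = \left(43 - \left(65 + \frac{4 i \sqrt{5}}{5}\right)\right)^{2} = \left(-22 - \frac{4 i \sqrt{5}}{5}\right)^{2}$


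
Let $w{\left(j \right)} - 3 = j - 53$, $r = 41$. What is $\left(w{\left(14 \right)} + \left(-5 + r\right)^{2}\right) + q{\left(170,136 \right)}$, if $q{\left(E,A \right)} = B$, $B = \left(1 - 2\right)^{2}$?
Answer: $1261$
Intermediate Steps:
$B = 1$ ($B = \left(-1\right)^{2} = 1$)
$q{\left(E,A \right)} = 1$
$w{\left(j \right)} = -50 + j$ ($w{\left(j \right)} = 3 + \left(j - 53\right) = 3 + \left(-53 + j\right) = -50 + j$)
$\left(w{\left(14 \right)} + \left(-5 + r\right)^{2}\right) + q{\left(170,136 \right)} = \left(\left(-50 + 14\right) + \left(-5 + 41\right)^{2}\right) + 1 = \left(-36 + 36^{2}\right) + 1 = \left(-36 + 1296\right) + 1 = 1260 + 1 = 1261$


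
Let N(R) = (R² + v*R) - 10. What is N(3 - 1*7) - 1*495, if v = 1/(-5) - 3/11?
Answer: -26791/55 ≈ -487.11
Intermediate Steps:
v = -26/55 (v = 1*(-⅕) - 3*1/11 = -⅕ - 3/11 = -26/55 ≈ -0.47273)
N(R) = -10 + R² - 26*R/55 (N(R) = (R² - 26*R/55) - 10 = -10 + R² - 26*R/55)
N(3 - 1*7) - 1*495 = (-10 + (3 - 1*7)² - 26*(3 - 1*7)/55) - 1*495 = (-10 + (3 - 7)² - 26*(3 - 7)/55) - 495 = (-10 + (-4)² - 26/55*(-4)) - 495 = (-10 + 16 + 104/55) - 495 = 434/55 - 495 = -26791/55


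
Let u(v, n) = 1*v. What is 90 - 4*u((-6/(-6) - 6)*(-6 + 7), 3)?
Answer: 110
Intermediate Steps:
u(v, n) = v
90 - 4*u((-6/(-6) - 6)*(-6 + 7), 3) = 90 - 4*(-6/(-6) - 6)*(-6 + 7) = 90 - 4*(-6*(-⅙) - 6) = 90 - 4*(1 - 6) = 90 - (-20) = 90 - 4*(-5) = 90 + 20 = 110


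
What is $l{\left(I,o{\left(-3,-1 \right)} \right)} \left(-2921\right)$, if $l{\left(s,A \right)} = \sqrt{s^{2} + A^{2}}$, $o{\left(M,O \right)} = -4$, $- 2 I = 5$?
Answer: $- \frac{2921 \sqrt{89}}{2} \approx -13778.0$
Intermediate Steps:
$I = - \frac{5}{2}$ ($I = \left(- \frac{1}{2}\right) 5 = - \frac{5}{2} \approx -2.5$)
$l{\left(s,A \right)} = \sqrt{A^{2} + s^{2}}$
$l{\left(I,o{\left(-3,-1 \right)} \right)} \left(-2921\right) = \sqrt{\left(-4\right)^{2} + \left(- \frac{5}{2}\right)^{2}} \left(-2921\right) = \sqrt{16 + \frac{25}{4}} \left(-2921\right) = \sqrt{\frac{89}{4}} \left(-2921\right) = \frac{\sqrt{89}}{2} \left(-2921\right) = - \frac{2921 \sqrt{89}}{2}$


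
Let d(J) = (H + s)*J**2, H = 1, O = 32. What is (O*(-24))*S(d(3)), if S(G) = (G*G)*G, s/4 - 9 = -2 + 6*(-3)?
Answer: 44513743104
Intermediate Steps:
s = -44 (s = 36 + 4*(-2 + 6*(-3)) = 36 + 4*(-2 - 18) = 36 + 4*(-20) = 36 - 80 = -44)
d(J) = -43*J**2 (d(J) = (1 - 44)*J**2 = -43*J**2)
S(G) = G**3 (S(G) = G**2*G = G**3)
(O*(-24))*S(d(3)) = (32*(-24))*(-43*3**2)**3 = -768*(-43*9)**3 = -768*(-387)**3 = -768*(-57960603) = 44513743104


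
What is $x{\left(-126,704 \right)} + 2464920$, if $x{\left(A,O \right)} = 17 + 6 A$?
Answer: $2464181$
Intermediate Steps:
$x{\left(-126,704 \right)} + 2464920 = \left(17 + 6 \left(-126\right)\right) + 2464920 = \left(17 - 756\right) + 2464920 = -739 + 2464920 = 2464181$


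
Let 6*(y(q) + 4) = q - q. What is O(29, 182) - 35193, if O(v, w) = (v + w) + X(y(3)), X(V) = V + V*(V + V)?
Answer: -34954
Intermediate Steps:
y(q) = -4 (y(q) = -4 + (q - q)/6 = -4 + (⅙)*0 = -4 + 0 = -4)
X(V) = V + 2*V² (X(V) = V + V*(2*V) = V + 2*V²)
O(v, w) = 28 + v + w (O(v, w) = (v + w) - 4*(1 + 2*(-4)) = (v + w) - 4*(1 - 8) = (v + w) - 4*(-7) = (v + w) + 28 = 28 + v + w)
O(29, 182) - 35193 = (28 + 29 + 182) - 35193 = 239 - 35193 = -34954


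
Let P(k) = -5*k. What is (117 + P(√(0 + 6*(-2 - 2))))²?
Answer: 13089 - 2340*I*√6 ≈ 13089.0 - 5731.8*I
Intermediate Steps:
(117 + P(√(0 + 6*(-2 - 2))))² = (117 - 5*√(0 + 6*(-2 - 2)))² = (117 - 5*√(0 + 6*(-4)))² = (117 - 5*√(0 - 24))² = (117 - 10*I*√6)²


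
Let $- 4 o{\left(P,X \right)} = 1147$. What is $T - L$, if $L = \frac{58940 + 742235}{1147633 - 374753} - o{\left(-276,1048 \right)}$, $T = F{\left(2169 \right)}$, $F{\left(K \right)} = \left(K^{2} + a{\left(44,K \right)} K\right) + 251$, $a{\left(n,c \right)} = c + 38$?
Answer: $\frac{1467159219017}{154576} \approx 9.4915 \cdot 10^{6}$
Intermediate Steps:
$a{\left(n,c \right)} = 38 + c$
$o{\left(P,X \right)} = - \frac{1147}{4}$ ($o{\left(P,X \right)} = \left(- \frac{1}{4}\right) 1147 = - \frac{1147}{4}$)
$F{\left(K \right)} = 251 + K^{2} + K \left(38 + K\right)$ ($F{\left(K \right)} = \left(K^{2} + \left(38 + K\right) K\right) + 251 = \left(K^{2} + K \left(38 + K\right)\right) + 251 = 251 + K^{2} + K \left(38 + K\right)$)
$T = 9491795$ ($T = 251 + 2169^{2} + 2169 \left(38 + 2169\right) = 251 + 4704561 + 2169 \cdot 2207 = 251 + 4704561 + 4786983 = 9491795$)
$L = \frac{44484903}{154576}$ ($L = \frac{58940 + 742235}{1147633 - 374753} - - \frac{1147}{4} = \frac{801175}{772880} + \frac{1147}{4} = 801175 \cdot \frac{1}{772880} + \frac{1147}{4} = \frac{160235}{154576} + \frac{1147}{4} = \frac{44484903}{154576} \approx 287.79$)
$T - L = 9491795 - \frac{44484903}{154576} = \frac{1467159219017}{154576}$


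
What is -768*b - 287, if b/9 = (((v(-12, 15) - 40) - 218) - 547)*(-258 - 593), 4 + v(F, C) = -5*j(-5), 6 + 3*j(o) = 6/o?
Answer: -4688043551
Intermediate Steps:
j(o) = -2 + 2/o (j(o) = -2 + (6/o)/3 = -2 + 2/o)
v(F, C) = 8 (v(F, C) = -4 - 5*(-2 + 2/(-5)) = -4 - 5*(-2 + 2*(-⅕)) = -4 - 5*(-2 - ⅖) = -4 - 5*(-12/5) = -4 + 12 = 8)
b = 6104223 (b = 9*((((8 - 40) - 218) - 547)*(-258 - 593)) = 9*(((-32 - 218) - 547)*(-851)) = 9*((-250 - 547)*(-851)) = 9*(-797*(-851)) = 9*678247 = 6104223)
-768*b - 287 = -768*6104223 - 287 = -4688043264 - 287 = -4688043551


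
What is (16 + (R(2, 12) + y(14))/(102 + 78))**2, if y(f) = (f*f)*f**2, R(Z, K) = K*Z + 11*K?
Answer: 107391769/2025 ≈ 53033.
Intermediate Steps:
R(Z, K) = 11*K + K*Z
y(f) = f**4 (y(f) = f**2*f**2 = f**4)
(16 + (R(2, 12) + y(14))/(102 + 78))**2 = (16 + (12*(11 + 2) + 14**4)/(102 + 78))**2 = (16 + (12*13 + 38416)/180)**2 = (16 + (156 + 38416)*(1/180))**2 = (16 + 38572*(1/180))**2 = (16 + 9643/45)**2 = (10363/45)**2 = 107391769/2025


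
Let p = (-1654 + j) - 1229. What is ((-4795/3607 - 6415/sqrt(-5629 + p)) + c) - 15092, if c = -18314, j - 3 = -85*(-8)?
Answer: -120500237/3607 + 6415*I*sqrt(7829)/7829 ≈ -33407.0 + 72.501*I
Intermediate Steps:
j = 683 (j = 3 - 85*(-8) = 3 + 680 = 683)
p = -2200 (p = (-1654 + 683) - 1229 = -971 - 1229 = -2200)
((-4795/3607 - 6415/sqrt(-5629 + p)) + c) - 15092 = ((-4795/3607 - 6415/sqrt(-5629 - 2200)) - 18314) - 15092 = ((-4795*1/3607 - 6415*(-I*sqrt(7829)/7829)) - 18314) - 15092 = ((-4795/3607 - 6415*(-I*sqrt(7829)/7829)) - 18314) - 15092 = ((-4795/3607 - (-6415)*I*sqrt(7829)/7829) - 18314) - 15092 = ((-4795/3607 + 6415*I*sqrt(7829)/7829) - 18314) - 15092 = (-66063393/3607 + 6415*I*sqrt(7829)/7829) - 15092 = -120500237/3607 + 6415*I*sqrt(7829)/7829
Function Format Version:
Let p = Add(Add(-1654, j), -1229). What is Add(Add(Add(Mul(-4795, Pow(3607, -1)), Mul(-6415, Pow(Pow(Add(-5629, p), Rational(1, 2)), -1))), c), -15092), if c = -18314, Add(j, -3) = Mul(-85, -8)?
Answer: Add(Rational(-120500237, 3607), Mul(Rational(6415, 7829), I, Pow(7829, Rational(1, 2)))) ≈ Add(-33407., Mul(72.501, I))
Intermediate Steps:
j = 683 (j = Add(3, Mul(-85, -8)) = Add(3, 680) = 683)
p = -2200 (p = Add(Add(-1654, 683), -1229) = Add(-971, -1229) = -2200)
Add(Add(Add(Mul(-4795, Pow(3607, -1)), Mul(-6415, Pow(Pow(Add(-5629, p), Rational(1, 2)), -1))), c), -15092) = Add(Add(Add(Mul(-4795, Pow(3607, -1)), Mul(-6415, Pow(Pow(Add(-5629, -2200), Rational(1, 2)), -1))), -18314), -15092) = Add(Add(Add(Mul(-4795, Rational(1, 3607)), Mul(-6415, Pow(Pow(-7829, Rational(1, 2)), -1))), -18314), -15092) = Add(Add(Add(Rational(-4795, 3607), Mul(-6415, Pow(Mul(I, Pow(7829, Rational(1, 2))), -1))), -18314), -15092) = Add(Add(Add(Rational(-4795, 3607), Mul(-6415, Mul(Rational(-1, 7829), I, Pow(7829, Rational(1, 2))))), -18314), -15092) = Add(Add(Add(Rational(-4795, 3607), Mul(Rational(6415, 7829), I, Pow(7829, Rational(1, 2)))), -18314), -15092) = Add(Add(Rational(-66063393, 3607), Mul(Rational(6415, 7829), I, Pow(7829, Rational(1, 2)))), -15092) = Add(Rational(-120500237, 3607), Mul(Rational(6415, 7829), I, Pow(7829, Rational(1, 2))))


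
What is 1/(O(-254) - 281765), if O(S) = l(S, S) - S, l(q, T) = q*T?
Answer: -1/216995 ≈ -4.6084e-6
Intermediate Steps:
l(q, T) = T*q
O(S) = S² - S (O(S) = S*S - S = S² - S)
1/(O(-254) - 281765) = 1/(-254*(-1 - 254) - 281765) = 1/(-254*(-255) - 281765) = 1/(64770 - 281765) = 1/(-216995) = -1/216995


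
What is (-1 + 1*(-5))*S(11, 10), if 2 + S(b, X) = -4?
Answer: 36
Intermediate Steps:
S(b, X) = -6 (S(b, X) = -2 - 4 = -6)
(-1 + 1*(-5))*S(11, 10) = (-1 + 1*(-5))*(-6) = (-1 - 5)*(-6) = -6*(-6) = 36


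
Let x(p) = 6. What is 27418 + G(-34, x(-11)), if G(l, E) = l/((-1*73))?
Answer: 2001548/73 ≈ 27418.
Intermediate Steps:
G(l, E) = -l/73 (G(l, E) = l/(-73) = l*(-1/73) = -l/73)
27418 + G(-34, x(-11)) = 27418 - 1/73*(-34) = 27418 + 34/73 = 2001548/73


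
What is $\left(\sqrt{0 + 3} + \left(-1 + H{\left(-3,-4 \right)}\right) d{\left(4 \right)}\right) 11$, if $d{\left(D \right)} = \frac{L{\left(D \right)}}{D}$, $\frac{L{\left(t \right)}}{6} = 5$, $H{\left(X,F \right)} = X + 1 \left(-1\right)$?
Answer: $- \frac{825}{2} + 11 \sqrt{3} \approx -393.45$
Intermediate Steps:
$H{\left(X,F \right)} = -1 + X$ ($H{\left(X,F \right)} = X - 1 = -1 + X$)
$L{\left(t \right)} = 30$ ($L{\left(t \right)} = 6 \cdot 5 = 30$)
$d{\left(D \right)} = \frac{30}{D}$
$\left(\sqrt{0 + 3} + \left(-1 + H{\left(-3,-4 \right)}\right) d{\left(4 \right)}\right) 11 = \left(\sqrt{0 + 3} + \left(-1 - 4\right) \frac{30}{4}\right) 11 = \left(\sqrt{3} + \left(-1 - 4\right) 30 \cdot \frac{1}{4}\right) 11 = \left(\sqrt{3} - \frac{75}{2}\right) 11 = \left(- \frac{75}{2} + \sqrt{3}\right) 11 = - \frac{825}{2} + 11 \sqrt{3}$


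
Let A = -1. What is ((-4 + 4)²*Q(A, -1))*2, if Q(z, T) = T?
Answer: 0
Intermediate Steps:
((-4 + 4)²*Q(A, -1))*2 = ((-4 + 4)²*(-1))*2 = (0²*(-1))*2 = (0*(-1))*2 = 0*2 = 0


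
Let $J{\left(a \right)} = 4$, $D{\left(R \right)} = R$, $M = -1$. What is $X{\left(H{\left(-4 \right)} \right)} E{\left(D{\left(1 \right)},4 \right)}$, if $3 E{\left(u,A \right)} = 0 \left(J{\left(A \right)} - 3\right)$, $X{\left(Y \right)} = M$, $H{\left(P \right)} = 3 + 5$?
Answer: $0$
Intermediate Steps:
$H{\left(P \right)} = 8$
$X{\left(Y \right)} = -1$
$E{\left(u,A \right)} = 0$ ($E{\left(u,A \right)} = \frac{0 \left(4 - 3\right)}{3} = \frac{0 \cdot 1}{3} = \frac{1}{3} \cdot 0 = 0$)
$X{\left(H{\left(-4 \right)} \right)} E{\left(D{\left(1 \right)},4 \right)} = \left(-1\right) 0 = 0$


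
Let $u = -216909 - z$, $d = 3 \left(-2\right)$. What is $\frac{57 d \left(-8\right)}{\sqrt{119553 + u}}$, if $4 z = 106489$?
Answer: $- \frac{5472 i \sqrt{495913}}{495913} \approx - 7.7704 i$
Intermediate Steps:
$z = \frac{106489}{4}$ ($z = \frac{1}{4} \cdot 106489 = \frac{106489}{4} \approx 26622.0$)
$d = -6$
$u = - \frac{974125}{4}$ ($u = -216909 - \frac{106489}{4} = - \frac{974125}{4} \approx -2.4353 \cdot 10^{5}$)
$\frac{57 d \left(-8\right)}{\sqrt{119553 + u}} = \frac{57 \left(-6\right) \left(-8\right)}{\sqrt{119553 - \frac{974125}{4}}} = \frac{\left(-342\right) \left(-8\right)}{\sqrt{- \frac{495913}{4}}} = \frac{2736}{\frac{1}{2} i \sqrt{495913}} = 2736 \left(- \frac{2 i \sqrt{495913}}{495913}\right) = - \frac{5472 i \sqrt{495913}}{495913}$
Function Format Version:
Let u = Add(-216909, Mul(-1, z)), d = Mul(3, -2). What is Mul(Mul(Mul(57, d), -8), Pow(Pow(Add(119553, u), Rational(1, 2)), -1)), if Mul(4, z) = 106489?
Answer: Mul(Rational(-5472, 495913), I, Pow(495913, Rational(1, 2))) ≈ Mul(-7.7704, I)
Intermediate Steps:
z = Rational(106489, 4) (z = Mul(Rational(1, 4), 106489) = Rational(106489, 4) ≈ 26622.)
d = -6
u = Rational(-974125, 4) (u = Add(-216909, Mul(-1, Rational(106489, 4))) = Add(-216909, Rational(-106489, 4)) = Rational(-974125, 4) ≈ -2.4353e+5)
Mul(Mul(Mul(57, d), -8), Pow(Pow(Add(119553, u), Rational(1, 2)), -1)) = Mul(Mul(Mul(57, -6), -8), Pow(Pow(Add(119553, Rational(-974125, 4)), Rational(1, 2)), -1)) = Mul(Mul(-342, -8), Pow(Pow(Rational(-495913, 4), Rational(1, 2)), -1)) = Mul(2736, Pow(Mul(Rational(1, 2), I, Pow(495913, Rational(1, 2))), -1)) = Mul(2736, Mul(Rational(-2, 495913), I, Pow(495913, Rational(1, 2)))) = Mul(Rational(-5472, 495913), I, Pow(495913, Rational(1, 2)))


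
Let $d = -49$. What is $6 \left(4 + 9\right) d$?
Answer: $-3822$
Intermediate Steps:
$6 \left(4 + 9\right) d = 6 \left(4 + 9\right) \left(-49\right) = 6 \cdot 13 \left(-49\right) = 78 \left(-49\right) = -3822$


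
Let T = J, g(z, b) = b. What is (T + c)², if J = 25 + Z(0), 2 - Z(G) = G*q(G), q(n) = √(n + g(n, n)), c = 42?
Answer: 4761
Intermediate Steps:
q(n) = √2*√n (q(n) = √(n + n) = √(2*n) = √2*√n)
Z(G) = 2 - √2*G^(3/2) (Z(G) = 2 - G*√2*√G = 2 - √2*G^(3/2))
J = 27 (J = 25 + (2 - √2*0^(3/2)) = 25 + (2 - 1*√2*0) = 25 + (2 + 0) = 25 + 2 = 27)
T = 27
(T + c)² = (27 + 42)² = 69² = 4761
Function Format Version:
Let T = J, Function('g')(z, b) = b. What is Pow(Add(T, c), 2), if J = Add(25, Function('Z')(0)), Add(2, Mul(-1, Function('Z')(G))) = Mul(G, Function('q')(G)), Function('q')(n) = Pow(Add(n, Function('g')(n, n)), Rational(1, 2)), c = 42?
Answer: 4761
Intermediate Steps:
Function('q')(n) = Mul(Pow(2, Rational(1, 2)), Pow(n, Rational(1, 2))) (Function('q')(n) = Pow(Add(n, n), Rational(1, 2)) = Pow(Mul(2, n), Rational(1, 2)) = Mul(Pow(2, Rational(1, 2)), Pow(n, Rational(1, 2))))
Function('Z')(G) = Add(2, Mul(-1, Pow(2, Rational(1, 2)), Pow(G, Rational(3, 2)))) (Function('Z')(G) = Add(2, Mul(-1, Mul(G, Mul(Pow(2, Rational(1, 2)), Pow(G, Rational(1, 2)))))) = Add(2, Mul(-1, Mul(Pow(2, Rational(1, 2)), Pow(G, Rational(3, 2))))) = Add(2, Mul(-1, Pow(2, Rational(1, 2)), Pow(G, Rational(3, 2)))))
J = 27 (J = Add(25, Add(2, Mul(-1, Pow(2, Rational(1, 2)), Pow(0, Rational(3, 2))))) = Add(25, Add(2, Mul(-1, Pow(2, Rational(1, 2)), 0))) = Add(25, Add(2, 0)) = Add(25, 2) = 27)
T = 27
Pow(Add(T, c), 2) = Pow(Add(27, 42), 2) = Pow(69, 2) = 4761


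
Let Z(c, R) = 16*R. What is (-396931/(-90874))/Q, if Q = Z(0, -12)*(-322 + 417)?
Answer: -396931/1657541760 ≈ -0.00023947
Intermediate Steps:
Q = -18240 (Q = (16*(-12))*(-322 + 417) = -192*95 = -18240)
(-396931/(-90874))/Q = -396931/(-90874)/(-18240) = -396931*(-1/90874)*(-1/18240) = (396931/90874)*(-1/18240) = -396931/1657541760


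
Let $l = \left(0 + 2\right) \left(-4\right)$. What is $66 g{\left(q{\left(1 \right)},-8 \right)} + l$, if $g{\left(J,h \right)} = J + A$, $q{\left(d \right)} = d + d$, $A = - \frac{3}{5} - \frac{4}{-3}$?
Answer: $\frac{862}{5} \approx 172.4$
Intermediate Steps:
$A = \frac{11}{15}$ ($A = \left(-3\right) \frac{1}{5} - - \frac{4}{3} = - \frac{3}{5} + \frac{4}{3} = \frac{11}{15} \approx 0.73333$)
$q{\left(d \right)} = 2 d$
$g{\left(J,h \right)} = \frac{11}{15} + J$ ($g{\left(J,h \right)} = J + \frac{11}{15} = \frac{11}{15} + J$)
$l = -8$ ($l = 2 \left(-4\right) = -8$)
$66 g{\left(q{\left(1 \right)},-8 \right)} + l = 66 \left(\frac{11}{15} + 2 \cdot 1\right) - 8 = 66 \left(\frac{11}{15} + 2\right) - 8 = 66 \cdot \frac{41}{15} - 8 = \frac{902}{5} - 8 = \frac{862}{5}$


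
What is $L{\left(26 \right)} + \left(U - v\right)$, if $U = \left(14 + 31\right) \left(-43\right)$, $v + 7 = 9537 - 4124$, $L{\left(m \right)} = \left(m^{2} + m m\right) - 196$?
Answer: $-6185$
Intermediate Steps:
$L{\left(m \right)} = -196 + 2 m^{2}$ ($L{\left(m \right)} = \left(m^{2} + m^{2}\right) - 196 = 2 m^{2} - 196 = -196 + 2 m^{2}$)
$v = 5406$ ($v = -7 + \left(9537 - 4124\right) = -7 + 5413 = 5406$)
$U = -1935$ ($U = 45 \left(-43\right) = -1935$)
$L{\left(26 \right)} + \left(U - v\right) = \left(-196 + 2 \cdot 26^{2}\right) - 7341 = \left(-196 + 2 \cdot 676\right) - 7341 = \left(-196 + 1352\right) - 7341 = 1156 - 7341 = -6185$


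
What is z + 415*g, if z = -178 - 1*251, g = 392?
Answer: 162251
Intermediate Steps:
z = -429 (z = -178 - 251 = -429)
z + 415*g = -429 + 415*392 = -429 + 162680 = 162251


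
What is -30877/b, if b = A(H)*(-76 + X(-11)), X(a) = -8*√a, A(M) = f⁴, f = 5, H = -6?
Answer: 586663/1012500 - 30877*I*√11/506250 ≈ 0.57942 - 0.20229*I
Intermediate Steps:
A(M) = 625 (A(M) = 5⁴ = 625)
b = -47500 - 5000*I*√11 (b = 625*(-76 - 8*I*√11) = -47500 - 5000*I*√11 ≈ -47500.0 - 16583.0*I)
-30877/b = -30877/(-47500 - 5000*I*√11)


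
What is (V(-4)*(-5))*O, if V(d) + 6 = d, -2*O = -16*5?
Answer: 2000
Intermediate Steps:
O = 40 (O = -(-8)*5 = -½*(-80) = 40)
V(d) = -6 + d
(V(-4)*(-5))*O = ((-6 - 4)*(-5))*40 = -10*(-5)*40 = 50*40 = 2000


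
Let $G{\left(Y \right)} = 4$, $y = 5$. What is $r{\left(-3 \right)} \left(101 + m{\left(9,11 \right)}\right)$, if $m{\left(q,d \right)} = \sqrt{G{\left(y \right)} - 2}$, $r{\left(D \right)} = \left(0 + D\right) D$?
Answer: $909 + 9 \sqrt{2} \approx 921.73$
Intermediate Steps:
$r{\left(D \right)} = D^{2}$ ($r{\left(D \right)} = D D = D^{2}$)
$m{\left(q,d \right)} = \sqrt{2}$ ($m{\left(q,d \right)} = \sqrt{4 - 2} = \sqrt{2}$)
$r{\left(-3 \right)} \left(101 + m{\left(9,11 \right)}\right) = \left(-3\right)^{2} \left(101 + \sqrt{2}\right) = 9 \left(101 + \sqrt{2}\right) = 909 + 9 \sqrt{2}$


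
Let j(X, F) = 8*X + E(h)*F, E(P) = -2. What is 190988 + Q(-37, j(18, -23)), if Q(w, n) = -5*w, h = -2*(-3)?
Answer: 191173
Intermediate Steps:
h = 6
j(X, F) = -2*F + 8*X (j(X, F) = 8*X - 2*F = -2*F + 8*X)
190988 + Q(-37, j(18, -23)) = 190988 - 5*(-37) = 190988 + 185 = 191173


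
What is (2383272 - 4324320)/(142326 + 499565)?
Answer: -1941048/641891 ≈ -3.0240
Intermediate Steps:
(2383272 - 4324320)/(142326 + 499565) = -1941048/641891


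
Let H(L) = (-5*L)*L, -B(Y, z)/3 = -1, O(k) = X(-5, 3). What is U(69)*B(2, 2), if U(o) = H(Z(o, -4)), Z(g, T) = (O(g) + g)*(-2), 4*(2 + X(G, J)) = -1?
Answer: -1069335/4 ≈ -2.6733e+5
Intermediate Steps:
X(G, J) = -9/4 (X(G, J) = -2 + (¼)*(-1) = -2 - ¼ = -9/4)
O(k) = -9/4
Z(g, T) = 9/2 - 2*g (Z(g, T) = (-9/4 + g)*(-2) = 9/2 - 2*g)
B(Y, z) = 3 (B(Y, z) = -3*(-1) = 3)
H(L) = -5*L²
U(o) = -5*(9/2 - 2*o)²
U(69)*B(2, 2) = -5*(-9 + 4*69)²/4*3 = -5*(-9 + 276)²/4*3 = -5/4*267²*3 = -5/4*71289*3 = -356445/4*3 = -1069335/4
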